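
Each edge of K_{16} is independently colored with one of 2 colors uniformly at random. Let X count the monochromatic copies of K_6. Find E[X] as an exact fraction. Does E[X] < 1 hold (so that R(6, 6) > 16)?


E[X] = C(16, 6) · 2^{1 − 15} = 8008 · 2^{−14} = 8008/16384.
As a reduced fraction: E[X] = 1001/2048 ≈ 0.4887695.
Is E[X] < 1? YES.
Since E[X] < 1, there exists a 2-coloring of K_{16} with no monochromatic K_6; hence R(6, 6) > 16.

E[X] = 1001/2048 ≈ 0.4887695; E[X] < 1, so R(6, 6) > 16.


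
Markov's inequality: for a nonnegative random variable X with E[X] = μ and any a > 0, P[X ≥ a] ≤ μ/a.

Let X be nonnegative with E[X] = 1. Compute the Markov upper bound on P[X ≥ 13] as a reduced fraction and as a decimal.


μ = E[X] = 1, a = 13.
Markov: P[X ≥ 13] ≤ μ/a = (1)/13 = 1/13.
Numerically: ≈ 0.0769.
(Since a = 13 > μ = 1.0000, the bound 1/13 is < 1 and informative.)

P[X ≥ 13] ≤ 1/13 ≈ 0.0769.


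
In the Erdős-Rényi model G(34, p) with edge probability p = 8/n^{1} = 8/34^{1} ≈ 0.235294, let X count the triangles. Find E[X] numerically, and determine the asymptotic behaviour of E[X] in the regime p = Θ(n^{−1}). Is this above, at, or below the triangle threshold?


Number of potential triangles: C(34, 3) = 5984.
Each occurs with probability p³ ≈ (0.235294)³ ≈ 1.30266640e-02.
By linearity: E[X] = C(34, 3)·p³ ≈ 5984 · 1.30266640e-02 ≈ 77.951557.
Here α = 1, so p = 8/n is exactly at the triangle threshold p ~ 1/n. Asymptotically E[X] → c³/6 = 8³/6 = 256/3 ≈ 85.333333, a bounded constant. In this regime the triangle count is asymptotically Poisson(c³/6).

E[X] ≈ 77.951557; in regime p = Θ(1/n^{1}) E[X] stays bounded (at the triangle threshold p ~ 1/n).


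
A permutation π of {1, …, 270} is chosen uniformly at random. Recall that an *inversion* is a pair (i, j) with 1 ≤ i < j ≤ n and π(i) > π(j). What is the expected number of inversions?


Write X = Σ X_I over the C(270, 2) = 36315 pairs i < j, with X_I the indicator of one inversion.
There are 36315 indicators.
For each fixed pair i < j, the values π(i) and π(j) are two distinct elements of {1, …, 270} in uniformly random order; by symmetry P[π(i) > π(j)] = 1/2.
By linearity: E[X] = 36315 · (1/2) = C(270, 2) · (1/2) = 36315/2 = 36315/2 ≈ 18157.500000.

E[X] = 36315/2 = 18157.500000.


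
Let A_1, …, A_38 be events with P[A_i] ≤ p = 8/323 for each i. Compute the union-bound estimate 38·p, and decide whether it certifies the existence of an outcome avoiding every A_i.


Union bound: P[∪_{i=1}^{38} A_i] ≤ Σ_i P[A_i] ≤ 38·p = 38·(8/323) = 16/17.
Numerically: 16/17 ≈ 0.9411765.
Is 16/17 < 1? YES.
Since P[∪ A_i] ≤ 16/17 < 1, the complement has P[∩ A_i^c] ≥ 1 − 16/17 = 1/17 > 0, so some outcome avoids every A_i.

38·p = 16/17 ≈ 0.9411765; existence CERTIFIED by the union bound.


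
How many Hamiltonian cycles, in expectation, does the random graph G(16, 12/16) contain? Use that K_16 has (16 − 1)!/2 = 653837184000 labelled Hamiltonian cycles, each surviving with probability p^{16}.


K_16 has (16 − 1)!/2 = 653837184000 labelled Hamiltonian cycles.
For each such Hamiltonian cycle H, let X_H = 1 if all 16 edges of H are present in G. Then P[X_H = 1] = p^{16} = (3/4)^{16} = 43046721/4294967296.
By linearity of expectation: E[X] = Σ_H E[X_H] = 653837184000 · p^{16} = 653837184000 · 43046721/4294967296 = 27485885585032875/4194304.
Numerically: E[X] ≈ 6.553e+09.

E[X] = 653837184000 · (3/4)^{16} = 27485885585032875/4194304 ≈ 6.553e+09.


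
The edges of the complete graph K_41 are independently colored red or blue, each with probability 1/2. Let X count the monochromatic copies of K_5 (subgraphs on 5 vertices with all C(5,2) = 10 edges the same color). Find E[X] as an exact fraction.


Let X = Σ_S X_S over the C(41, 5) = 749398 subsets S of size 5, where X_S = 1 if the K_5 on S is monochromatic.
For a fixed S, the K_5 on S has C(5, 2) = 10 edges. P[all 10 edges red] = (1/2)^10, and likewise for blue, so P[monochromatic] = 2·(1/2)^10 = 2^{1 − 10} = 1/512.
By linearity of expectation: E[X] = C(41, 5) · 2^{1 − 10} = 749398 · 1/512 = 374699/256.
Numerically: E[X] ≈ 1463.66797.

E[X] = C(41,5)·2^(1−C(5,2)) = 374699/256 ≈ 1463.66797.


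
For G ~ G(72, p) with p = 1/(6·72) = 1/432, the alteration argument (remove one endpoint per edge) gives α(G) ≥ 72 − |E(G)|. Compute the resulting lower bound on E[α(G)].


E[|E(G)|] = C(72, 2)·p = 2556 · (1/432) = 71/12.
E[α(G)] ≥ n − E[|E(G)|] = 72 − 71/12 = 793/12.
Numerically: ≈ 66.0833.
(This is only a lower bound; the true E[α(G)] may be larger.)

E[α(G)] ≥ 793/12 ≈ 66.0833.


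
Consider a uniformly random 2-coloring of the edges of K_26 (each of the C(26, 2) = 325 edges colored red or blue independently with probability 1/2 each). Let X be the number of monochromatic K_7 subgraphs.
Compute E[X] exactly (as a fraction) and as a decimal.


Let X = Σ_S X_S over the C(26, 7) = 657800 subsets S of size 7, where X_S = 1 if the K_7 on S is monochromatic.
For a fixed S, the K_7 on S has C(7, 2) = 21 edges. P[all 21 edges red] = (1/2)^21, and likewise for blue, so P[monochromatic] = 2·(1/2)^21 = 2^{1 − 21} = 1/1048576.
Summing: E[X] = C(26, 7) · 2^{1 − 21} = 657800 · 1/1048576 = 82225/131072.
Numerically: E[X] ≈ 0.627327.

E[X] = C(26,7)·2^(1−C(7,2)) = 82225/131072 ≈ 0.627327.


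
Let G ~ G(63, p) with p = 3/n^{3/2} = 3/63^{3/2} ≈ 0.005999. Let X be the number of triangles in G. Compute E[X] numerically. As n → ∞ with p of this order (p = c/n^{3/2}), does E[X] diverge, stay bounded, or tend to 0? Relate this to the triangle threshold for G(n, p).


Number of potential triangles: C(63, 3) = 39711.
Each occurs with probability p³ ≈ (0.005999)³ ≈ 2.159391e-07.
By linearity: E[X] = C(63, 3)·p³ ≈ 39711 · 2.159391e-07 ≈ 0.0086.
Since α = 3/2 > 1, p = c/n^{3/2} = o(1/n) is below the triangle threshold p ~ 1/n. Asymptotically E[X] ~ (c³/6)·n^{3(1−α)} = (3³/6)·n^{-1.5} → 0, so by Markov's inequality G has no triangles w.h.p.

E[X] ≈ 0.0086; in regime p = Θ(1/n^{3/2}) E[X] tends to 0 (below the triangle threshold p ~ 1/n).


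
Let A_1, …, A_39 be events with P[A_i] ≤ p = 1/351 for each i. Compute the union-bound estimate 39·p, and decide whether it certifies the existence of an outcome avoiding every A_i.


Union bound: P[∪_{i=1}^{39} A_i] ≤ Σ_i P[A_i] ≤ 39·p = 39·(1/351) = 1/9.
Numerically: 1/9 ≈ 0.1111.
Is 1/9 < 1? YES.
Since P[∪ A_i] ≤ 1/9 < 1, the complement has P[∩ A_i^c] ≥ 1 − 1/9 = 8/9 > 0, so some outcome avoids every A_i.

39·p = 1/9 ≈ 0.1111; existence CERTIFIED by the union bound.


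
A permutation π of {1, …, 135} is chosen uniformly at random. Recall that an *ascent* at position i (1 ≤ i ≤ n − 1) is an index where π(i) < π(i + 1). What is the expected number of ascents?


Write X = Σ X_I over i = 1, …, 134, with X_I the indicator of one ascent.
There are 134 indicators.
For each fixed i, the pair (π(i), π(i+1)) is a uniformly random ordered pair of distinct values from {1, …, 135}; by symmetry P[π(i) < π(i+1)] = 1/2.
By linearity: E[X] = 134 · (1/2) = (135 − 1) · (1/2) = 67 ≈ 67.000.

E[X] = 67 = 67.000.


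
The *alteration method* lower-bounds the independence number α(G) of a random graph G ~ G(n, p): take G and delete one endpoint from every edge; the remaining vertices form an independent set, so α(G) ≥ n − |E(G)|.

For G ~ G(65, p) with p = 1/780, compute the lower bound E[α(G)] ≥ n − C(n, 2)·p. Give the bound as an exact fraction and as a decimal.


E[|E(G)|] = C(65, 2)·p = 2080 · (1/780) = 8/3.
E[α(G)] ≥ n − E[|E(G)|] = 65 − 8/3 = 187/3.
Numerically: ≈ 62.333333.
(This is only a lower bound; the true E[α(G)] may be larger.)

E[α(G)] ≥ 187/3 ≈ 62.333333.


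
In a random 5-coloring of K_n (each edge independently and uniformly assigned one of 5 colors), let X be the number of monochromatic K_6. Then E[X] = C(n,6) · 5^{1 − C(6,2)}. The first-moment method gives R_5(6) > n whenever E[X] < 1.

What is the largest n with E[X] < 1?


We need C(n, 6) · 5^{1 − 15} < 1, i.e. C(n, 6) < 5^{15 − 1} = 6103515625.
Check values of n near the boundary:
  n = 129: C(129, 6) = 5688177600; 5688177600 < 6103515625? YES
  n = 130: C(130, 6) = 5963412000; 5963412000 < 6103515625? YES
  n = 131: C(131, 6) = 6249655776; 6249655776 < 6103515625? NO
The largest n with C(n, 6) < 6103515625 is n = 130 (where E[X] = 47707296/48828125 ≈ 0.977045). Hence R_5(6) > 130, i.e. R_5(6) ≥ 131.

Largest n = 130; hence R_5(6) > 130.


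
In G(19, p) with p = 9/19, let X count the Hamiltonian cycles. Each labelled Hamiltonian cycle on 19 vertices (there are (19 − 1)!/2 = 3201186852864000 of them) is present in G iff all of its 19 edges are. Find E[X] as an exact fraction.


K_19 has (19 − 1)!/2 = 3201186852864000 labelled Hamiltonian cycles.
For each such Hamiltonian cycle H, let X_H = 1 if all 19 edges of H are present in G. Then P[X_H = 1] = p^{19} = (9/19)^{19} = 1350851717672992089/1978419655660313589123979.
Summing the indicators: E[X] = Σ_H E[X_H] = 3201186852864000 · p^{19} = 3201186852864000 · 1350851717672992089/1978419655660313589123979 = 4324328758783534194876278992896000/1978419655660313589123979.
Numerically: E[X] ≈ 2.19e+09.

E[X] = 3201186852864000 · (9/19)^{19} = 4324328758783534194876278992896000/1978419655660313589123979 ≈ 2.19e+09.


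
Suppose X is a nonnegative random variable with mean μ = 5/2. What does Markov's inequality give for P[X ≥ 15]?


μ = E[X] = 5/2, a = 15.
Markov: P[X ≥ 15] ≤ μ/a = (5/2)/15 = 1/6.
Numerically: ≈ 0.1667.
(Since a = 15 > μ = 2.5000, the bound 1/6 is < 1 and informative.)

P[X ≥ 15] ≤ 1/6 ≈ 0.1667.


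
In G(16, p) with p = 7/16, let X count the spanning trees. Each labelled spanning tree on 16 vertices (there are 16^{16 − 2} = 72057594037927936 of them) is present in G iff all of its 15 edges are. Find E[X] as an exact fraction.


K_16 has 16^{16 − 2} = 72057594037927936 labelled spanning trees.
For each such spanning tree H, let X_H = 1 if all 15 edges of H are present in G. Then P[X_H = 1] = p^{15} = (7/16)^{15} = 4747561509943/1152921504606846976.
By linearity: E[X] = Σ_H E[X_H] = 72057594037927936 · p^{15} = 72057594037927936 · 4747561509943/1152921504606846976 = 4747561509943/16.
Numerically: E[X] ≈ 2.96723e+11.

E[X] = 72057594037927936 · (7/16)^{15} = 4747561509943/16 ≈ 2.96723e+11.


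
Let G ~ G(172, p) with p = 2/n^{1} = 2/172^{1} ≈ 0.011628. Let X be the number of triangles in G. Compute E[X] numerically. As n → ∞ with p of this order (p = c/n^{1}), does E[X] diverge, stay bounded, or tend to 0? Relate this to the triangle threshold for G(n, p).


Number of potential triangles: C(172, 3) = 833340.
Each occurs with probability p³ ≈ (0.011628)³ ≈ 1.5721886e-06.
By linearity: E[X] = C(172, 3)·p³ ≈ 833340 · 1.5721886e-06 ≈ 1.31017.
Here α = 1, so p = 2/n is exactly at the triangle threshold p ~ 1/n. Asymptotically E[X] → c³/6 = 2³/6 = 4/3 ≈ 1.33333, a bounded constant. In this regime the triangle count is asymptotically Poisson(c³/6).

E[X] ≈ 1.31017; in regime p = Θ(1/n^{1}) E[X] stays bounded (at the triangle threshold p ~ 1/n).


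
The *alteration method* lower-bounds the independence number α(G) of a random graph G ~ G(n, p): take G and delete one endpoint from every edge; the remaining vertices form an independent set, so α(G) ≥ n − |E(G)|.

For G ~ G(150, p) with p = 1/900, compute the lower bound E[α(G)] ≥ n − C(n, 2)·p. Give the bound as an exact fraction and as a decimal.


E[|E(G)|] = C(150, 2)·p = 11175 · (1/900) = 149/12.
E[α(G)] ≥ n − E[|E(G)|] = 150 − 149/12 = 1651/12.
Numerically: ≈ 137.5833.
(This is only a lower bound; the true E[α(G)] may be larger.)

E[α(G)] ≥ 1651/12 ≈ 137.5833.


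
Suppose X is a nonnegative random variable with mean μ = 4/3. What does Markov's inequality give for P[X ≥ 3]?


μ = E[X] = 4/3, a = 3.
Markov: P[X ≥ 3] ≤ μ/a = (4/3)/3 = 4/9.
Numerically: ≈ 0.4444.
(Since a = 3 > μ = 1.3333, the bound 4/9 is < 1 and informative.)

P[X ≥ 3] ≤ 4/9 ≈ 0.4444.


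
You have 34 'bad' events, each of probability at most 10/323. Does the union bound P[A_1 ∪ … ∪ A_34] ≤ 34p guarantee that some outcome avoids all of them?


Union bound: P[∪_{i=1}^{34} A_i] ≤ Σ_i P[A_i] ≤ 34·p = 34·(10/323) = 20/19.
Numerically: 20/19 ≈ 1.0526316.
Is 20/19 < 1? NO.
Since the bound 20/19 is ≥ 1, the union bound is uninformative here; it does NOT by itself certify existence.

34·p = 20/19 ≈ 1.0526316; existence NOT certified by the union bound.


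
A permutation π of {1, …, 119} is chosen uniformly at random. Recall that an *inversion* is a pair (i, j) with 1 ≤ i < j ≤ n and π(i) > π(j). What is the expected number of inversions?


Write X = Σ X_I over the C(119, 2) = 7021 pairs i < j, with X_I the indicator of one inversion.
There are 7021 indicators.
For each fixed pair i < j, the values π(i) and π(j) are two distinct elements of {1, …, 119} in uniformly random order; by symmetry P[π(i) > π(j)] = 1/2.
By linearity: E[X] = 7021 · (1/2) = C(119, 2) · (1/2) = 7021/2 = 7021/2 ≈ 3510.5000.

E[X] = 7021/2 = 3510.5000.


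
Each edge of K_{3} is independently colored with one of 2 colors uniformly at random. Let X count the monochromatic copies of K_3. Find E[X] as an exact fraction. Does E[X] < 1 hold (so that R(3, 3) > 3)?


E[X] = C(3, 3) · 2^{1 − 3} = 1 · 2^{−2} = 1/4.
As a reduced fraction: E[X] = 1/4 ≈ 0.250000.
Is E[X] < 1? YES.
Since E[X] < 1, there exists a 2-coloring of K_{3} with no monochromatic K_3; hence R(3, 3) > 3.

E[X] = 1/4 ≈ 0.250000; E[X] < 1, so R(3, 3) > 3.


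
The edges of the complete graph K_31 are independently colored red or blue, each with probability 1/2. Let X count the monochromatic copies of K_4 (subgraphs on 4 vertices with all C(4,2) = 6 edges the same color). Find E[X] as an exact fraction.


Let X = Σ_S X_S over the C(31, 4) = 31465 subsets S of size 4, where X_S = 1 if the K_4 on S is monochromatic.
For a fixed S, the K_4 on S has C(4, 2) = 6 edges. P[all 6 edges red] = (1/2)^6, and likewise for blue, so P[monochromatic] = 2·(1/2)^6 = 2^{1 − 6} = 1/32.
By linearity of expectation: E[X] = C(31, 4) · 2^{1 − 6} = 31465 · 1/32 = 31465/32.
Numerically: E[X] ≈ 983.28125.

E[X] = C(31,4)·2^(1−C(4,2)) = 31465/32 ≈ 983.28125.


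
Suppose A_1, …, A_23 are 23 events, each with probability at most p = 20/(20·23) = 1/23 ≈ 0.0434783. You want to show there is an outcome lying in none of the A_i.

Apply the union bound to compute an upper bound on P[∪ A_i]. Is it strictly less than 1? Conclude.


Union bound: P[∪_{i=1}^{23} A_i] ≤ Σ_i P[A_i] ≤ 23·p = 23·(1/23) = 1.
Numerically: 1 ≈ 1.0000000.
Is 1 < 1? NO.
Since the bound 1 is ≥ 1, the union bound is uninformative here; it does NOT by itself certify existence.

23·p = 1 ≈ 1.0000000; existence NOT certified by the union bound.


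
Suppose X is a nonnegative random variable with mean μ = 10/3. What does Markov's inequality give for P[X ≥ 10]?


μ = E[X] = 10/3, a = 10.
Markov: P[X ≥ 10] ≤ μ/a = (10/3)/10 = 1/3.
Numerically: ≈ 0.333.
(Since a = 10 > μ = 3.333, the bound 1/3 is < 1 and informative.)

P[X ≥ 10] ≤ 1/3 ≈ 0.333.


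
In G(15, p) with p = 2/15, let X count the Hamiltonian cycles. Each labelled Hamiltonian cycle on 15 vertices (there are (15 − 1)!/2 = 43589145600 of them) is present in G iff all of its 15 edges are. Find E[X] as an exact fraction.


K_15 has (15 − 1)!/2 = 43589145600 labelled Hamiltonian cycles.
For each such Hamiltonian cycle H, let X_H = 1 if all 15 edges of H are present in G. Then P[X_H = 1] = p^{15} = (2/15)^{15} = 32768/437893890380859375.
Summing the indicators: E[X] = Σ_H E[X_H] = 43589145600 · p^{15} = 43589145600 · 32768/437893890380859375 = 235115905024/72081298828125.
Numerically: E[X] ≈ 0.00326.

E[X] = 43589145600 · (2/15)^{15} = 235115905024/72081298828125 ≈ 0.00326.


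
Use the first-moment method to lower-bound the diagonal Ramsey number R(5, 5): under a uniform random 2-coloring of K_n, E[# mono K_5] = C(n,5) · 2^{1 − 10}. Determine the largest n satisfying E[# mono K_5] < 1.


We need C(n, 5) · 2^{1 − 10} < 1, i.e. C(n, 5) < 2^{10 − 1} = 512.
Check values of n near the boundary:
  n = 9: C(9, 5) = 126; 126 < 512? YES
  n = 10: C(10, 5) = 252; 252 < 512? YES
  n = 11: C(11, 5) = 462; 462 < 512? YES
  n = 12: C(12, 5) = 792; 792 < 512? NO
  n = 13: C(13, 5) = 1287; 1287 < 512? NO
The largest n with C(n, 5) < 512 is n = 11 (where E[X] = 231/256 ≈ 0.9023438). Hence R(5, 5) > 11, i.e. R(5, 5) ≥ 12.

Largest n = 11; hence R(5, 5) > 11.


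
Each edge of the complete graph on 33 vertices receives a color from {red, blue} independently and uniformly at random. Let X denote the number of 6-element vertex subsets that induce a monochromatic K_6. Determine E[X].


Let X = Σ_S X_S over the C(33, 6) = 1107568 subsets S of size 6, where X_S = 1 if the K_6 on S is monochromatic.
For a fixed S, the K_6 on S has C(6, 2) = 15 edges. P[all 15 edges red] = (1/2)^15, and likewise for blue, so P[monochromatic] = 2·(1/2)^15 = 2^{1 − 15} = 1/16384.
Summing: E[X] = C(33, 6) · 2^{1 − 15} = 1107568 · 1/16384 = 69223/1024.
Numerically: E[X] ≈ 67.600586.

E[X] = C(33,6)·2^(1−C(6,2)) = 69223/1024 ≈ 67.600586.


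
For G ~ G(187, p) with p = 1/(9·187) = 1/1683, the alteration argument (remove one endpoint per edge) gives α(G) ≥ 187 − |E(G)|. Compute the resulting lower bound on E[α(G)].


E[|E(G)|] = C(187, 2)·p = 17391 · (1/1683) = 31/3.
E[α(G)] ≥ n − E[|E(G)|] = 187 − 31/3 = 530/3.
Numerically: ≈ 176.666667.
(This is only a lower bound; the true E[α(G)] may be larger.)

E[α(G)] ≥ 530/3 ≈ 176.666667.


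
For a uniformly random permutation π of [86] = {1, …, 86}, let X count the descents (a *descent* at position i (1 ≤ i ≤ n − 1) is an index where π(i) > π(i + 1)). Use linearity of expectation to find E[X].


Write X = Σ X_I over i = 1, …, 85, with X_I the indicator of one descent.
There are 85 indicators.
For each fixed i, the pair (π(i), π(i+1)) is a uniformly random ordered pair of distinct values from {1, …, 86}; by symmetry P[π(i) > π(i+1)] = 1/2.
By linearity: E[X] = 85 · (1/2) = (86 − 1) · (1/2) = 85/2 ≈ 42.500000.

E[X] = 85/2 = 42.500000.


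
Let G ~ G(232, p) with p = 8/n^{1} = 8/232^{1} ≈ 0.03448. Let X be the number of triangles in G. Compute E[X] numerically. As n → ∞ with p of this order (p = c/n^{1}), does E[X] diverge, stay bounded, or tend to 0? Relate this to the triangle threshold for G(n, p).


Number of potential triangles: C(232, 3) = 2054360.
Each occurs with probability p³ ≈ (0.03448)³ ≈ 4.100209e-05.
By linearity: E[X] = C(232, 3)·p³ ≈ 2054360 · 4.100209e-05 ≈ 84.2331.
Here α = 1, so p = 8/n is exactly at the triangle threshold p ~ 1/n. Asymptotically E[X] → c³/6 = 8³/6 = 256/3 ≈ 85.3333, a bounded constant. In this regime the triangle count is asymptotically Poisson(c³/6).

E[X] ≈ 84.2331; in regime p = Θ(1/n^{1}) E[X] stays bounded (at the triangle threshold p ~ 1/n).


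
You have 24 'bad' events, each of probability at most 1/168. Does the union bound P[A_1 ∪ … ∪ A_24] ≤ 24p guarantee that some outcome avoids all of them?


Union bound: P[∪_{i=1}^{24} A_i] ≤ Σ_i P[A_i] ≤ 24·p = 24·(1/168) = 1/7.
Numerically: 1/7 ≈ 0.14286.
Is 1/7 < 1? YES.
Since P[∪ A_i] ≤ 1/7 < 1, the complement has P[∩ A_i^c] ≥ 1 − 1/7 = 6/7 > 0, so some outcome avoids every A_i.

24·p = 1/7 ≈ 0.14286; existence CERTIFIED by the union bound.


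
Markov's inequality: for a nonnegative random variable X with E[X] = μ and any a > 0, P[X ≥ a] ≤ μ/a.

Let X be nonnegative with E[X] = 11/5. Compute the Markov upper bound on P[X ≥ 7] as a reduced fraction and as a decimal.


μ = E[X] = 11/5, a = 7.
Markov: P[X ≥ 7] ≤ μ/a = (11/5)/7 = 11/35.
Numerically: ≈ 0.314.
(Since a = 7 > μ = 2.200, the bound 11/35 is < 1 and informative.)

P[X ≥ 7] ≤ 11/35 ≈ 0.314.


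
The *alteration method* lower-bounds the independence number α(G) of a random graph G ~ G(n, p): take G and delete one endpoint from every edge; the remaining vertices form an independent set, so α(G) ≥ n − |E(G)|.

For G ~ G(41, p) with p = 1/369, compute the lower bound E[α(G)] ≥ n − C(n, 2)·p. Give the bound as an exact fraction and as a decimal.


E[|E(G)|] = C(41, 2)·p = 820 · (1/369) = 20/9.
E[α(G)] ≥ n − E[|E(G)|] = 41 − 20/9 = 349/9.
Numerically: ≈ 38.778.
(This is only a lower bound; the true E[α(G)] may be larger.)

E[α(G)] ≥ 349/9 ≈ 38.778.


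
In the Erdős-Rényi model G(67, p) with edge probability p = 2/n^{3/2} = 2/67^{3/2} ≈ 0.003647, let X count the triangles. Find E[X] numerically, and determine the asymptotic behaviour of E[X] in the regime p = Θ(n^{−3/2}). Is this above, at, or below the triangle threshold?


Number of potential triangles: C(67, 3) = 47905.
Each occurs with probability p³ ≈ (0.003647)³ ≈ 4.850130e-08.
By linearity: E[X] = C(67, 3)·p³ ≈ 47905 · 4.850130e-08 ≈ 0.0023.
Since α = 3/2 > 1, p = c/n^{3/2} = o(1/n) is below the triangle threshold p ~ 1/n. Asymptotically E[X] ~ (c³/6)·n^{3(1−α)} = (2³/6)·n^{-1.5} → 0, so by Markov's inequality G has no triangles w.h.p.

E[X] ≈ 0.0023; in regime p = Θ(1/n^{3/2}) E[X] tends to 0 (below the triangle threshold p ~ 1/n).


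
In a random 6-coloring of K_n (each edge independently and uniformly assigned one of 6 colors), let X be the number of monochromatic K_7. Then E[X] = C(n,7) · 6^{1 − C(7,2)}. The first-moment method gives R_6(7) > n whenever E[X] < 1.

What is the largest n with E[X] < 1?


We need C(n, 7) · 6^{1 − 21} < 1, i.e. C(n, 7) < 6^{21 − 1} = 3656158440062976.
Check values of n near the boundary:
  n = 566: C(566, 7) = 3557206237959440; 3557206237959440 < 3656158440062976? YES
  n = 567: C(567, 7) = 3601671315933933; 3601671315933933 < 3656158440062976? YES
  n = 568: C(568, 7) = 3646611956239704; 3646611956239704 < 3656158440062976? YES
  n = 569: C(569, 7) = 3692032389858348; 3692032389858348 < 3656158440062976? NO
  n = 570: C(570, 7) = 3737936877831720; 3737936877831720 < 3656158440062976? NO
The largest n with C(n, 7) < 3656158440062976 is n = 568 (where E[X] = 16882462760369/16926659444736 ≈ 0.99739). Hence R_6(7) > 568, i.e. R_6(7) ≥ 569.

Largest n = 568; hence R_6(7) > 568.


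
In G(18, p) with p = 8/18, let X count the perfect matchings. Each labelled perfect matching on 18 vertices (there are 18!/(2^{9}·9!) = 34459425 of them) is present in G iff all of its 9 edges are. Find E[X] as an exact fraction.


K_18 has 18!/(2^{9}·9!) = 34459425 labelled perfect matchings.
For each such perfect matching H, let X_H = 1 if all 9 edges of H are present in G. Then P[X_H = 1] = p^{9} = (4/9)^{9} = 262144/387420489.
By linearity: E[X] = Σ_H E[X_H] = 34459425 · p^{9} = 34459425 · 262144/387420489 = 111522611200/4782969.
Numerically: E[X] ≈ 2.332e+04.

E[X] = 34459425 · (4/9)^{9} = 111522611200/4782969 ≈ 2.332e+04.


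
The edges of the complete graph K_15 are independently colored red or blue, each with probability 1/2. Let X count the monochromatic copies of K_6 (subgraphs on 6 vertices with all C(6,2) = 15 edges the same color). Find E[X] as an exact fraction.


Let X = Σ_S X_S over the C(15, 6) = 5005 subsets S of size 6, where X_S = 1 if the K_6 on S is monochromatic.
For a fixed S, the K_6 on S has C(6, 2) = 15 edges. P[all 15 edges red] = (1/2)^15, and likewise for blue, so P[monochromatic] = 2·(1/2)^15 = 2^{1 − 15} = 1/16384.
By linearity: E[X] = C(15, 6) · 2^{1 − 15} = 5005 · 1/16384 = 5005/16384.
Numerically: E[X] ≈ 0.305.

E[X] = C(15,6)·2^(1−C(6,2)) = 5005/16384 ≈ 0.305.


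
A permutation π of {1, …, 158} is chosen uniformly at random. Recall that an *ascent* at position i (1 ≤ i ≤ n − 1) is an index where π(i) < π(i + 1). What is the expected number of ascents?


Write X = Σ X_I over i = 1, …, 157, with X_I the indicator of one ascent.
There are 157 indicators.
For each fixed i, the pair (π(i), π(i+1)) is a uniformly random ordered pair of distinct values from {1, …, 158}; by symmetry P[π(i) < π(i+1)] = 1/2.
By linearity: E[X] = 157 · (1/2) = (158 − 1) · (1/2) = 157/2 ≈ 78.500000.

E[X] = 157/2 = 78.500000.


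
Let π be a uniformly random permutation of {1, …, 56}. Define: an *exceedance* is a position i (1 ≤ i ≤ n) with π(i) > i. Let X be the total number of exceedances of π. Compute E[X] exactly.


Write X = Σ_{i=1}^{56} X_i, where X_i = 1_{π(i) > i}.
For each fixed i, π(i) is uniform over {1, …, 56} (marginal of a uniform permutation), so P[π(i) > i] = (n − i)/n. Summing: Σ_{i=1}^{56} (n − i)/n = (0 + 1 + … + 55)/56 = 56(56 − 1)/(2·56) = (56 − 1)/2.
Hence E[X] = Σ_{i=1}^{56} (56 − i)/56 = 55/2 ≈ 27.500.

E[X] = 55/2 = 27.500.


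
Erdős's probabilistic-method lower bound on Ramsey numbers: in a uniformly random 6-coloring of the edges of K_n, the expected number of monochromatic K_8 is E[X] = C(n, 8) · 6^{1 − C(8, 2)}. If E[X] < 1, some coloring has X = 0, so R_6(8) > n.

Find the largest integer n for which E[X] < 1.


We need C(n, 8) · 6^{1 − 28} < 1, i.e. C(n, 8) < 6^{28 − 1} = 1023490369077469249536.
Check values of n near the boundary:
  n = 1589: C(1589, 8) = 990389025825605844438; 990389025825605844438 < 1023490369077469249536? YES
  n = 1590: C(1590, 8) = 995397314198933813310; 995397314198933813310 < 1023490369077469249536? YES
  n = 1591: C(1591, 8) = 1000427749141189953870; 1000427749141189953870 < 1023490369077469249536? YES
  n = 1592: C(1592, 8) = 1005480414540892933435; 1005480414540892933435 < 1023490369077469249536? YES
  n = 1593: C(1593, 8) = 1010555394551193970323; 1010555394551193970323 < 1023490369077469249536? YES
  n = 1594: C(1594, 8) = 1015652773590544255167; 1015652773590544255167 < 1023490369077469249536? YES
  n = 1595: C(1595, 8) = 1020772636343363633895; 1020772636343363633895 < 1023490369077469249536? YES
  n = 1596: C(1596, 8) = 1025915067760710553965; 1025915067760710553965 < 1023490369077469249536? NO
  n = 1597: C(1597, 8) = 1031080153060953275445; 1031080153060953275445 < 1023490369077469249536? NO
  n = 1598: C(1598, 8) = 1036267977730442348529; 1036267977730442348529 < 1023490369077469249536? NO
The largest n with C(n, 8) < 1023490369077469249536 is n = 1595 (where E[X] = 113419181815929292655/113721152119718805504 ≈ 0.9973). Hence R_6(8) > 1595, i.e. R_6(8) ≥ 1596.

Largest n = 1595; hence R_6(8) > 1595.


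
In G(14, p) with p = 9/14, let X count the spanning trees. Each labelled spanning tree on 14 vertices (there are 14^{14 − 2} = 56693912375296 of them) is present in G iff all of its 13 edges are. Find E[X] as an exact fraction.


K_14 has 14^{14 − 2} = 56693912375296 labelled spanning trees.
For each such spanning tree H, let X_H = 1 if all 13 edges of H are present in G. Then P[X_H = 1] = p^{13} = (9/14)^{13} = 2541865828329/793714773254144.
Summing the indicators: E[X] = Σ_H E[X_H] = 56693912375296 · p^{13} = 56693912375296 · 2541865828329/793714773254144 = 2541865828329/14.
Numerically: E[X] ≈ 1.81562e+11.

E[X] = 56693912375296 · (9/14)^{13} = 2541865828329/14 ≈ 1.81562e+11.


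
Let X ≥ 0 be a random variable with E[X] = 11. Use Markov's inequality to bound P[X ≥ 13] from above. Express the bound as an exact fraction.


μ = E[X] = 11, a = 13.
Markov: P[X ≥ 13] ≤ μ/a = (11)/13 = 11/13.
Numerically: ≈ 0.846.
(Since a = 13 > μ = 11.000, the bound 11/13 is < 1 and informative.)

P[X ≥ 13] ≤ 11/13 ≈ 0.846.


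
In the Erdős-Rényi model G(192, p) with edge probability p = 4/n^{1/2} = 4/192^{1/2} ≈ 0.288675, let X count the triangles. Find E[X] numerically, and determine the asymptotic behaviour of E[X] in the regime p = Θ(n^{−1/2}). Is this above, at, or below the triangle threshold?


Number of potential triangles: C(192, 3) = 1161280.
Each occurs with probability p³ ≈ (0.288675)³ ≈ 2.40562612e-02.
By linearity: E[X] = C(192, 3)·p³ ≈ 1161280 · 2.40562612e-02 ≈ 27936.055025.
Since α = 1/2 < 1, p = c/n^{1/2} ≫ 1/n is above the triangle threshold p ~ 1/n. Asymptotically E[X] ~ (c³/6)·n^{3(1−α)} = (4³/6)·n^{1.5} → ∞; triangles are abundant w.h.p.

E[X] ≈ 27936.055025; in regime p = Θ(1/n^{1/2}) E[X] diverges (above the triangle threshold p ~ 1/n).


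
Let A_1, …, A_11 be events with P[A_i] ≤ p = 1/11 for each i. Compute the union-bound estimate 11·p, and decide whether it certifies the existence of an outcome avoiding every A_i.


Union bound: P[∪_{i=1}^{11} A_i] ≤ Σ_i P[A_i] ≤ 11·p = 11·(1/11) = 1.
Numerically: 1 ≈ 1.0000000.
Is 1 < 1? NO.
Since the bound 1 is ≥ 1, the union bound is uninformative here; it does NOT by itself certify existence.

11·p = 1 ≈ 1.0000000; existence NOT certified by the union bound.


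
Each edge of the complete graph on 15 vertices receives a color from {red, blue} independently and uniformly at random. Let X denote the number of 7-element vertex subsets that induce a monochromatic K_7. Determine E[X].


Let X = Σ_S X_S over the C(15, 7) = 6435 subsets S of size 7, where X_S = 1 if the K_7 on S is monochromatic.
For a fixed S, the K_7 on S has C(7, 2) = 21 edges. P[all 21 edges red] = (1/2)^21, and likewise for blue, so P[monochromatic] = 2·(1/2)^21 = 2^{1 − 21} = 1/1048576.
By linearity: E[X] = C(15, 7) · 2^{1 − 21} = 6435 · 1/1048576 = 6435/1048576.
Numerically: E[X] ≈ 0.0061.

E[X] = C(15,7)·2^(1−C(7,2)) = 6435/1048576 ≈ 0.0061.


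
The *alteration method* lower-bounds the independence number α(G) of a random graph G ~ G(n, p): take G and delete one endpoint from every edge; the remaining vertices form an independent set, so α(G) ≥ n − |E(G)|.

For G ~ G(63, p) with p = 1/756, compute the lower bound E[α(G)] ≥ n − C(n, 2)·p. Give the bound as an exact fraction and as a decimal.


E[|E(G)|] = C(63, 2)·p = 1953 · (1/756) = 31/12.
E[α(G)] ≥ n − E[|E(G)|] = 63 − 31/12 = 725/12.
Numerically: ≈ 60.417.
(This is only a lower bound; the true E[α(G)] may be larger.)

E[α(G)] ≥ 725/12 ≈ 60.417.


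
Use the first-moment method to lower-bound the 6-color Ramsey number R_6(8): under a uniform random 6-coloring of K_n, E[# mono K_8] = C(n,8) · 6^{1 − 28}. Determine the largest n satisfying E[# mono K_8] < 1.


We need C(n, 8) · 6^{1 − 28} < 1, i.e. C(n, 8) < 6^{28 − 1} = 1023490369077469249536.
Check values of n near the boundary:
  n = 1590: C(1590, 8) = 995397314198933813310; 995397314198933813310 < 1023490369077469249536? YES
  n = 1591: C(1591, 8) = 1000427749141189953870; 1000427749141189953870 < 1023490369077469249536? YES
  n = 1592: C(1592, 8) = 1005480414540892933435; 1005480414540892933435 < 1023490369077469249536? YES
  n = 1593: C(1593, 8) = 1010555394551193970323; 1010555394551193970323 < 1023490369077469249536? YES
  n = 1594: C(1594, 8) = 1015652773590544255167; 1015652773590544255167 < 1023490369077469249536? YES
  n = 1595: C(1595, 8) = 1020772636343363633895; 1020772636343363633895 < 1023490369077469249536? YES
  n = 1596: C(1596, 8) = 1025915067760710553965; 1025915067760710553965 < 1023490369077469249536? NO
  n = 1597: C(1597, 8) = 1031080153060953275445; 1031080153060953275445 < 1023490369077469249536? NO
  n = 1598: C(1598, 8) = 1036267977730442348529; 1036267977730442348529 < 1023490369077469249536? NO
The largest n with C(n, 8) < 1023490369077469249536 is n = 1595 (where E[X] = 113419181815929292655/113721152119718805504 ≈ 0.9973). Hence R_6(8) > 1595, i.e. R_6(8) ≥ 1596.

Largest n = 1595; hence R_6(8) > 1595.


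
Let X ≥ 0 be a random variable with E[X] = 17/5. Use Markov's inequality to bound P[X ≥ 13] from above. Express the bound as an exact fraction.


μ = E[X] = 17/5, a = 13.
Markov: P[X ≥ 13] ≤ μ/a = (17/5)/13 = 17/65.
Numerically: ≈ 0.26154.
(Since a = 13 > μ = 3.40000, the bound 17/65 is < 1 and informative.)

P[X ≥ 13] ≤ 17/65 ≈ 0.26154.


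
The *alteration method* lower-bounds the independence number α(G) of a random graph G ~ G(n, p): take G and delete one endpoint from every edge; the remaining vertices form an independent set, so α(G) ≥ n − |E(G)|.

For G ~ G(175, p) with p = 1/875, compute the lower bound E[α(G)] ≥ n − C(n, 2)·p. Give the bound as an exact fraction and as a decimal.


E[|E(G)|] = C(175, 2)·p = 15225 · (1/875) = 87/5.
E[α(G)] ≥ n − E[|E(G)|] = 175 − 87/5 = 788/5.
Numerically: ≈ 157.600.
(This is only a lower bound; the true E[α(G)] may be larger.)

E[α(G)] ≥ 788/5 ≈ 157.600.


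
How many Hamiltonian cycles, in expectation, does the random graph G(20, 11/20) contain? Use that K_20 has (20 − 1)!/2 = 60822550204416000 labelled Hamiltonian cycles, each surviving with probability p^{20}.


K_20 has (20 − 1)!/2 = 60822550204416000 labelled Hamiltonian cycles.
For each such Hamiltonian cycle H, let X_H = 1 if all 20 edges of H are present in G. Then P[X_H = 1] = p^{20} = (11/20)^{20} = 672749994932560009201/104857600000000000000000000.
Summing the indicators: E[X] = Σ_H E[X_H] = 60822550204416000 · p^{20} = 60822550204416000 · 672749994932560009201/104857600000000000000000000 = 9989836509230039246035759128621/25600000000000000000.
Numerically: E[X] ≈ 3.9e+11.

E[X] = 60822550204416000 · (11/20)^{20} = 9989836509230039246035759128621/25600000000000000000 ≈ 3.9e+11.


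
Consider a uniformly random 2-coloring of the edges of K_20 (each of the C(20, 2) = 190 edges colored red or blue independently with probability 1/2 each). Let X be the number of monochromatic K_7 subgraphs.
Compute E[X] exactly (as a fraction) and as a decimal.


Let X = Σ_S X_S over the C(20, 7) = 77520 subsets S of size 7, where X_S = 1 if the K_7 on S is monochromatic.
For a fixed S, the K_7 on S has C(7, 2) = 21 edges. P[all 21 edges red] = (1/2)^21, and likewise for blue, so P[monochromatic] = 2·(1/2)^21 = 2^{1 − 21} = 1/1048576.
Summing: E[X] = C(20, 7) · 2^{1 − 21} = 77520 · 1/1048576 = 4845/65536.
Numerically: E[X] ≈ 0.0739.

E[X] = C(20,7)·2^(1−C(7,2)) = 4845/65536 ≈ 0.0739.


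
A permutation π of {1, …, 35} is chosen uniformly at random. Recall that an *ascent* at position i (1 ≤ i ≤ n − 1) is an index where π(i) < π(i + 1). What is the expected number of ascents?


Write X = Σ X_I over i = 1, …, 34, with X_I the indicator of one ascent.
There are 34 indicators.
For each fixed i, the pair (π(i), π(i+1)) is a uniformly random ordered pair of distinct values from {1, …, 35}; by symmetry P[π(i) < π(i+1)] = 1/2.
By linearity: E[X] = 34 · (1/2) = (35 − 1) · (1/2) = 17 ≈ 17.000.

E[X] = 17 = 17.000.


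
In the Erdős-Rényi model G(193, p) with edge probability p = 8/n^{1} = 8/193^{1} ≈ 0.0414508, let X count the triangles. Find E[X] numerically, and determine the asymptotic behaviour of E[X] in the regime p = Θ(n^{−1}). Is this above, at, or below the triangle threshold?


Number of potential triangles: C(193, 3) = 1179616.
Each occurs with probability p³ ≈ (0.0414508)³ ≈ 7.12193546e-05.
By linearity: E[X] = C(193, 3)·p³ ≈ 1179616 · 7.12193546e-05 ≈ 84.011490.
Here α = 1, so p = 8/n is exactly at the triangle threshold p ~ 1/n. Asymptotically E[X] → c³/6 = 8³/6 = 256/3 ≈ 85.333333, a bounded constant. In this regime the triangle count is asymptotically Poisson(c³/6).

E[X] ≈ 84.011490; in regime p = Θ(1/n^{1}) E[X] stays bounded (at the triangle threshold p ~ 1/n).


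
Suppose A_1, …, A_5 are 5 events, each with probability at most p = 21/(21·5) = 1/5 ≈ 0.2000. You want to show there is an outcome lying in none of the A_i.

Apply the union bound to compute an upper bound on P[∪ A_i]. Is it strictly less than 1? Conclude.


Union bound: P[∪_{i=1}^{5} A_i] ≤ Σ_i P[A_i] ≤ 5·p = 5·(1/5) = 1.
Numerically: 1 ≈ 1.0000.
Is 1 < 1? NO.
Since the bound 1 is ≥ 1, the union bound is uninformative here; it does NOT by itself certify existence.

5·p = 1 ≈ 1.0000; existence NOT certified by the union bound.


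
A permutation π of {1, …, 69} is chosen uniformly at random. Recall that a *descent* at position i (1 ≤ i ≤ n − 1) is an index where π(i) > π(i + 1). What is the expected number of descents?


Write X = Σ X_I over i = 1, …, 68, with X_I the indicator of one descent.
There are 68 indicators.
For each fixed i, the pair (π(i), π(i+1)) is a uniformly random ordered pair of distinct values from {1, …, 69}; by symmetry P[π(i) > π(i+1)] = 1/2.
By linearity: E[X] = 68 · (1/2) = (69 − 1) · (1/2) = 34 ≈ 34.000.

E[X] = 34 = 34.000.


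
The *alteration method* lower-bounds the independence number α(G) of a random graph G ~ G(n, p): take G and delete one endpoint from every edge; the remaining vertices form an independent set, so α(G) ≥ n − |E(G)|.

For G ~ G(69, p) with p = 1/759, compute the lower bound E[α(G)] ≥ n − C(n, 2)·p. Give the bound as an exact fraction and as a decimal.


E[|E(G)|] = C(69, 2)·p = 2346 · (1/759) = 34/11.
E[α(G)] ≥ n − E[|E(G)|] = 69 − 34/11 = 725/11.
Numerically: ≈ 65.909091.
(This is only a lower bound; the true E[α(G)] may be larger.)

E[α(G)] ≥ 725/11 ≈ 65.909091.


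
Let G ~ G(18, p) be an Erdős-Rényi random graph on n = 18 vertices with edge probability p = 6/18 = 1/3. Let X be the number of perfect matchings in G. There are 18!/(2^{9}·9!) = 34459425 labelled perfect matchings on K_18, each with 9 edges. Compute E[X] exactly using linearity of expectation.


K_18 has 18!/(2^{9}·9!) = 34459425 labelled perfect matchings.
For each such perfect matching H, let X_H = 1 if all 9 edges of H are present in G. Then P[X_H = 1] = p^{9} = (1/3)^{9} = 1/19683.
By linearity: E[X] = Σ_H E[X_H] = 34459425 · p^{9} = 34459425 · 1/19683 = 425425/243.
Numerically: E[X] ≈ 1.75e+03.

E[X] = 34459425 · (1/3)^{9} = 425425/243 ≈ 1.75e+03.


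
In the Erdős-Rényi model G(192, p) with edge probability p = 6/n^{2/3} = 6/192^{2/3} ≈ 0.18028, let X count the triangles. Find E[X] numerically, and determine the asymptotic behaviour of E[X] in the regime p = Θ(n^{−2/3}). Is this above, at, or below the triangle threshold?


Number of potential triangles: C(192, 3) = 1161280.
Each occurs with probability p³ ≈ (0.18028)³ ≈ 5.8593750e-03.
By linearity: E[X] = C(192, 3)·p³ ≈ 1161280 · 5.8593750e-03 ≈ 6804.37500.
Since α = 2/3 < 1, p = c/n^{2/3} ≫ 1/n is above the triangle threshold p ~ 1/n. Asymptotically E[X] ~ (c³/6)·n^{3(1−α)} = (6³/6)·n^{1} → ∞; triangles are abundant w.h.p.

E[X] ≈ 6804.37500; in regime p = Θ(1/n^{2/3}) E[X] diverges (above the triangle threshold p ~ 1/n).


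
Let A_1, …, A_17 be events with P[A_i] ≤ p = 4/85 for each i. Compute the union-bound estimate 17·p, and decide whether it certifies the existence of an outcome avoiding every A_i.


Union bound: P[∪_{i=1}^{17} A_i] ≤ Σ_i P[A_i] ≤ 17·p = 17·(4/85) = 4/5.
Numerically: 4/5 ≈ 0.80000.
Is 4/5 < 1? YES.
Since P[∪ A_i] ≤ 4/5 < 1, the complement has P[∩ A_i^c] ≥ 1 − 4/5 = 1/5 > 0, so some outcome avoids every A_i.

17·p = 4/5 ≈ 0.80000; existence CERTIFIED by the union bound.


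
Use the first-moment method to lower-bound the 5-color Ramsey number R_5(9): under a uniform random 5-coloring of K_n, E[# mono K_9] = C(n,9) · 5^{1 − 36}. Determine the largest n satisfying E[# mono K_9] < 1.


We need C(n, 9) · 5^{1 − 36} < 1, i.e. C(n, 9) < 5^{36 − 1} = 2910383045673370361328125.
Check values of n near the boundary:
  n = 2167: C(2167, 9) = 2855899084841489792706810; 2855899084841489792706810 < 2910383045673370361328125? YES
  n = 2168: C(2168, 9) = 2867804175977929537095120; 2867804175977929537095120 < 2910383045673370361328125? YES
  n = 2169: C(2169, 9) = 2879753360044504243499683; 2879753360044504243499683 < 2910383045673370361328125? YES
  n = 2170: C(2170, 9) = 2891746779868845075610510; 2891746779868845075610510 < 2910383045673370361328125? YES
  n = 2171: C(2171, 9) = 2903784578674959601827205; 2903784578674959601827205 < 2910383045673370361328125? YES
  n = 2172: C(2172, 9) = 2915866900084148060642020; 2915866900084148060642020 < 2910383045673370361328125? NO
  n = 2173: C(2173, 9) = 2927993888115921319674265; 2927993888115921319674265 < 2910383045673370361328125? NO
  n = 2174: C(2174, 9) = 2940165687188920530702934; 2940165687188920530702934 < 2910383045673370361328125? NO
The largest n with C(n, 9) < 2910383045673370361328125 is n = 2171 (where E[X] = 580756915734991920365441/582076609134674072265625 ≈ 0.9977). Hence R_5(9) > 2171, i.e. R_5(9) ≥ 2172.

Largest n = 2171; hence R_5(9) > 2171.
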